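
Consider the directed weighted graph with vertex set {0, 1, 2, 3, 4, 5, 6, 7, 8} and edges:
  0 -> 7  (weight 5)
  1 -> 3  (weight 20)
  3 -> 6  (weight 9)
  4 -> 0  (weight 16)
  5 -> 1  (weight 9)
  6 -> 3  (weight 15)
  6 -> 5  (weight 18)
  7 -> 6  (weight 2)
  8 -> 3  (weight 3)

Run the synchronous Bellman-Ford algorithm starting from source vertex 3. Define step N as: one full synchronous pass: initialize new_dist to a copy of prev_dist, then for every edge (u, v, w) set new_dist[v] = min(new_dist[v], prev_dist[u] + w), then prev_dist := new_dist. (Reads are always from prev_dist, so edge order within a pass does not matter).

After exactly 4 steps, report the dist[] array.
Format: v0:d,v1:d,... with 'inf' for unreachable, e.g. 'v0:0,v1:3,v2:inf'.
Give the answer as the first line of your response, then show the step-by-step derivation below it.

v0:inf,v1:36,v2:inf,v3:0,v4:inf,v5:27,v6:9,v7:inf,v8:inf

step 1: dist = v0:inf,v1:inf,v2:inf,v3:0,v4:inf,v5:inf,v6:9,v7:inf,v8:inf
step 2: dist = v0:inf,v1:inf,v2:inf,v3:0,v4:inf,v5:27,v6:9,v7:inf,v8:inf
step 3: dist = v0:inf,v1:36,v2:inf,v3:0,v4:inf,v5:27,v6:9,v7:inf,v8:inf
step 4: dist = v0:inf,v1:36,v2:inf,v3:0,v4:inf,v5:27,v6:9,v7:inf,v8:inf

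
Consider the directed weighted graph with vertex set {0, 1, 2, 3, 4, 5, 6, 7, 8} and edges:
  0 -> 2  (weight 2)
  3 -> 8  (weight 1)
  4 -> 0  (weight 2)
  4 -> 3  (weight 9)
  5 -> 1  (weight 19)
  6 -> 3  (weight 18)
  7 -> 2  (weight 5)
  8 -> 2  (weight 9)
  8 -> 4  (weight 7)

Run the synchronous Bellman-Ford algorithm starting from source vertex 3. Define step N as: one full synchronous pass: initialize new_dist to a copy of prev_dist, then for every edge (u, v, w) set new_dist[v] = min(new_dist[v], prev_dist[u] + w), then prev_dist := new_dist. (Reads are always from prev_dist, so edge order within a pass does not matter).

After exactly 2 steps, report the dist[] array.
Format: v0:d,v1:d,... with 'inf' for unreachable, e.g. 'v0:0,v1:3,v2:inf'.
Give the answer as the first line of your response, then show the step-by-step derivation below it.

v0:inf,v1:inf,v2:10,v3:0,v4:8,v5:inf,v6:inf,v7:inf,v8:1

step 1: dist = v0:inf,v1:inf,v2:inf,v3:0,v4:inf,v5:inf,v6:inf,v7:inf,v8:1
step 2: dist = v0:inf,v1:inf,v2:10,v3:0,v4:8,v5:inf,v6:inf,v7:inf,v8:1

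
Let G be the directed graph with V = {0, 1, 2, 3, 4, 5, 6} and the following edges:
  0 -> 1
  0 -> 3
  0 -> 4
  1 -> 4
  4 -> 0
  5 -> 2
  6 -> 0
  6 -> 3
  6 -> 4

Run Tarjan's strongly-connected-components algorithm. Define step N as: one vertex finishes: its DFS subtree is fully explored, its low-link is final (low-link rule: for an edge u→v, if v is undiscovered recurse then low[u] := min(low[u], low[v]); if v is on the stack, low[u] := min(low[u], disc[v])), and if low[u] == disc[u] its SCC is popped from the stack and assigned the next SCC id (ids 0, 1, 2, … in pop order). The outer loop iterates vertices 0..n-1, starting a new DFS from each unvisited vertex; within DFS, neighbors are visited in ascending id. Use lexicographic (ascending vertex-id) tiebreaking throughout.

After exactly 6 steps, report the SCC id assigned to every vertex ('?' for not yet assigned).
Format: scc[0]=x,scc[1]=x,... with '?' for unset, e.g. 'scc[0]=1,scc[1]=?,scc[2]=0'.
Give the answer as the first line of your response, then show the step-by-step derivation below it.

scc[0]=1,scc[1]=1,scc[2]=2,scc[3]=0,scc[4]=1,scc[5]=3,scc[6]=?

step 1: low=(low[0]=0,low[1]=1,low[2]=?,low[3]=?,low[4]=0,low[5]=?,low[6]=?); scc=(scc[0]=?,scc[1]=?,scc[2]=?,scc[3]=?,scc[4]=?,scc[5]=?,scc[6]=?)
step 2: low=(low[0]=0,low[1]=0,low[2]=?,low[3]=?,low[4]=0,low[5]=?,low[6]=?); scc=(scc[0]=?,scc[1]=?,scc[2]=?,scc[3]=?,scc[4]=?,scc[5]=?,scc[6]=?)
step 3: low=(low[0]=0,low[1]=0,low[2]=?,low[3]=3,low[4]=0,low[5]=?,low[6]=?); scc=(scc[0]=?,scc[1]=?,scc[2]=?,scc[3]=0,scc[4]=?,scc[5]=?,scc[6]=?)
step 4: low=(low[0]=0,low[1]=0,low[2]=?,low[3]=3,low[4]=0,low[5]=?,low[6]=?); scc=(scc[0]=1,scc[1]=1,scc[2]=?,scc[3]=0,scc[4]=1,scc[5]=?,scc[6]=?)
step 5: low=(low[0]=0,low[1]=0,low[2]=4,low[3]=3,low[4]=0,low[5]=?,low[6]=?); scc=(scc[0]=1,scc[1]=1,scc[2]=2,scc[3]=0,scc[4]=1,scc[5]=?,scc[6]=?)
step 6: low=(low[0]=0,low[1]=0,low[2]=4,low[3]=3,low[4]=0,low[5]=5,low[6]=?); scc=(scc[0]=1,scc[1]=1,scc[2]=2,scc[3]=0,scc[4]=1,scc[5]=3,scc[6]=?)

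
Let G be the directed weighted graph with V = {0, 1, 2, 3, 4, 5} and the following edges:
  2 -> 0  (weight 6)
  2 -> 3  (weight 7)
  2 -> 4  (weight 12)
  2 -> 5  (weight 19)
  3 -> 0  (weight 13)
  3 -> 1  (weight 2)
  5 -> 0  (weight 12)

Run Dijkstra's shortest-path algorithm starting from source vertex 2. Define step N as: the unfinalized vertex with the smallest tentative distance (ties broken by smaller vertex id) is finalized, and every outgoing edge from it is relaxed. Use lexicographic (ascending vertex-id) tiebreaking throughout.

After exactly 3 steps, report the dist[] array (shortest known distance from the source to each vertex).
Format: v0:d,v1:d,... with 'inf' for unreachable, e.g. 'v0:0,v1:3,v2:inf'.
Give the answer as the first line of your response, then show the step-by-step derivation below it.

v0:6,v1:9,v2:0,v3:7,v4:12,v5:19

step 1: dist = v0:6,v1:inf,v2:0,v3:7,v4:12,v5:19
step 2: dist = v0:6,v1:inf,v2:0,v3:7,v4:12,v5:19
step 3: dist = v0:6,v1:9,v2:0,v3:7,v4:12,v5:19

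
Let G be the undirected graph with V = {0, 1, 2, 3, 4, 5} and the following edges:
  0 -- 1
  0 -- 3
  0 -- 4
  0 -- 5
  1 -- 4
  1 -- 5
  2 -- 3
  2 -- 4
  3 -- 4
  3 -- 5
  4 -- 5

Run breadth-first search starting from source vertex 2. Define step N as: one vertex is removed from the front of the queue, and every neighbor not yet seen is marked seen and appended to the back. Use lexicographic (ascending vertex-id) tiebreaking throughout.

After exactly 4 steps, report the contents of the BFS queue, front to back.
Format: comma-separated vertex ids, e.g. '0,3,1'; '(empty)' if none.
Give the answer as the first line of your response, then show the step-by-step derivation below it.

5,1

step 1: dequeue 2; queue=[3,4]; order=2
step 2: dequeue 3; queue=[4,0,5]; order=2,3
step 3: dequeue 4; queue=[0,5,1]; order=2,3,4
step 4: dequeue 0; queue=[5,1]; order=2,3,4,0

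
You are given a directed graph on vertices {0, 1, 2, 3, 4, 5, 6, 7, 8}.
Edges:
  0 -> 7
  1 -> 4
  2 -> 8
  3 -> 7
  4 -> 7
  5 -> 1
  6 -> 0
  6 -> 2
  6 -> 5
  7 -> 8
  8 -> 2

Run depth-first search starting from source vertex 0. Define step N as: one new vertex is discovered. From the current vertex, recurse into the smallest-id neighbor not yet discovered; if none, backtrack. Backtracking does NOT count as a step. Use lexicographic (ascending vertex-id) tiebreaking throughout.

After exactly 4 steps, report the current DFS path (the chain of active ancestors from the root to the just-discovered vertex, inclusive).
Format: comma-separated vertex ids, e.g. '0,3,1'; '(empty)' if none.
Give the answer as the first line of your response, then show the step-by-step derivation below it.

0,7,8,2

step 1: discover 0; path=0; order=0
step 2: discover 7; path=0>7; order=0,7
step 3: discover 8; path=0>7>8; order=0,7,8
step 4: discover 2; path=0>7>8>2; order=0,7,8,2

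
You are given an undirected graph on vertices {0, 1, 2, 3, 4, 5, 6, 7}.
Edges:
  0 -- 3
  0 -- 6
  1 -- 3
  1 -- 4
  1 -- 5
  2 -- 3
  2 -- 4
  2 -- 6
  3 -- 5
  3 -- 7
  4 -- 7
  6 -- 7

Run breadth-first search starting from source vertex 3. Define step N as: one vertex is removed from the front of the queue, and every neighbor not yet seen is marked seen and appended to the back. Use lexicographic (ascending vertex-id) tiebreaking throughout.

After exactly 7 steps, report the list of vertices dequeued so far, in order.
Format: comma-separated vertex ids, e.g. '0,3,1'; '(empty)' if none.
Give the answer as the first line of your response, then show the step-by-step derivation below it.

3,0,1,2,5,7,6

step 1: dequeue 3; queue=[0,1,2,5,7]; order=3
step 2: dequeue 0; queue=[1,2,5,7,6]; order=3,0
step 3: dequeue 1; queue=[2,5,7,6,4]; order=3,0,1
step 4: dequeue 2; queue=[5,7,6,4]; order=3,0,1,2
step 5: dequeue 5; queue=[7,6,4]; order=3,0,1,2,5
step 6: dequeue 7; queue=[6,4]; order=3,0,1,2,5,7
step 7: dequeue 6; queue=[4]; order=3,0,1,2,5,7,6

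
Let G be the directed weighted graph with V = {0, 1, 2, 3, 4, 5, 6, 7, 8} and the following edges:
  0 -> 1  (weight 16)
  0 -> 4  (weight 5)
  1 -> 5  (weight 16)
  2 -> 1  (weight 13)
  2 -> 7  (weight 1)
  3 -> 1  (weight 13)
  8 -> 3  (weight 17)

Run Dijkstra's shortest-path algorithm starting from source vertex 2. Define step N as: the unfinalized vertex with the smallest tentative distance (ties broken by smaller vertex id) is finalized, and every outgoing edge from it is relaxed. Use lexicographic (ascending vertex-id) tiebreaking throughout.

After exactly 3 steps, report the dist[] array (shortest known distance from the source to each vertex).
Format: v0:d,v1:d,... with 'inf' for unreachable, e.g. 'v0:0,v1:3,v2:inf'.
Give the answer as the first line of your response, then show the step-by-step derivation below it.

v0:inf,v1:13,v2:0,v3:inf,v4:inf,v5:29,v6:inf,v7:1,v8:inf

step 1: dist = v0:inf,v1:13,v2:0,v3:inf,v4:inf,v5:inf,v6:inf,v7:1,v8:inf
step 2: dist = v0:inf,v1:13,v2:0,v3:inf,v4:inf,v5:inf,v6:inf,v7:1,v8:inf
step 3: dist = v0:inf,v1:13,v2:0,v3:inf,v4:inf,v5:29,v6:inf,v7:1,v8:inf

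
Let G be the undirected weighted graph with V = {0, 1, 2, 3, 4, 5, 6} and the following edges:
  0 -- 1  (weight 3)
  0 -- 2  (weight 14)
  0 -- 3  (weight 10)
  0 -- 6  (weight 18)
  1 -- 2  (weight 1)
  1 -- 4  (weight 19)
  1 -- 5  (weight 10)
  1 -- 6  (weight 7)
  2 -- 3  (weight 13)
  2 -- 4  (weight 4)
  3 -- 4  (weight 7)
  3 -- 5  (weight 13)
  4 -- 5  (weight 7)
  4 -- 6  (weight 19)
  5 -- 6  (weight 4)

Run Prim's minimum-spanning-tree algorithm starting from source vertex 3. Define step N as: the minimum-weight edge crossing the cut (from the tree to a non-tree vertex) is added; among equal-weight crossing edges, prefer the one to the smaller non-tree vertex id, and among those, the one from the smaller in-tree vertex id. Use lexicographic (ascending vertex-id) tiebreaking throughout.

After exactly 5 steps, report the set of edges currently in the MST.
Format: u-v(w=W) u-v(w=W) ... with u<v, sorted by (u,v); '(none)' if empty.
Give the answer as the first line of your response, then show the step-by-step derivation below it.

0-1(w=3) 1-2(w=1) 2-4(w=4) 3-4(w=7) 4-5(w=7)

step 1: add edge 3-4 (w=7); MST = {3-4(w=7)}
step 2: add edge 2-4 (w=4); MST = {2-4(w=4) 3-4(w=7)}
step 3: add edge 1-2 (w=1); MST = {1-2(w=1) 2-4(w=4) 3-4(w=7)}
step 4: add edge 0-1 (w=3); MST = {0-1(w=3) 1-2(w=1) 2-4(w=4) 3-4(w=7)}
step 5: add edge 4-5 (w=7); MST = {0-1(w=3) 1-2(w=1) 2-4(w=4) 3-4(w=7) 4-5(w=7)}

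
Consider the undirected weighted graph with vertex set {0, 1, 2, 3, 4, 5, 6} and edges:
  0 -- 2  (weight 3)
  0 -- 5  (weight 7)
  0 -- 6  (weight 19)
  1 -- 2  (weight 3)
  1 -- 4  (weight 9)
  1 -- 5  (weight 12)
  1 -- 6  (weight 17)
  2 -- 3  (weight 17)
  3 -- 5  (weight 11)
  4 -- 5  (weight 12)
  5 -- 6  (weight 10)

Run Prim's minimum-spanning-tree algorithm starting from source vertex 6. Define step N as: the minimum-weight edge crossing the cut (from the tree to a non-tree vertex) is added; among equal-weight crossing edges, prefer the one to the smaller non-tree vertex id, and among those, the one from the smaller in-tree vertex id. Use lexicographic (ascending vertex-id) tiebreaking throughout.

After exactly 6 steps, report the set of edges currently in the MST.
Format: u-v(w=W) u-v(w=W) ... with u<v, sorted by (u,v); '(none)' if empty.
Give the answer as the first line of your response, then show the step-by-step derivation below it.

0-2(w=3) 0-5(w=7) 1-2(w=3) 1-4(w=9) 3-5(w=11) 5-6(w=10)

step 1: add edge 5-6 (w=10); MST = {5-6(w=10)}
step 2: add edge 0-5 (w=7); MST = {0-5(w=7) 5-6(w=10)}
step 3: add edge 0-2 (w=3); MST = {0-2(w=3) 0-5(w=7) 5-6(w=10)}
step 4: add edge 1-2 (w=3); MST = {0-2(w=3) 0-5(w=7) 1-2(w=3) 5-6(w=10)}
step 5: add edge 1-4 (w=9); MST = {0-2(w=3) 0-5(w=7) 1-2(w=3) 1-4(w=9) 5-6(w=10)}
step 6: add edge 3-5 (w=11); MST = {0-2(w=3) 0-5(w=7) 1-2(w=3) 1-4(w=9) 3-5(w=11) 5-6(w=10)}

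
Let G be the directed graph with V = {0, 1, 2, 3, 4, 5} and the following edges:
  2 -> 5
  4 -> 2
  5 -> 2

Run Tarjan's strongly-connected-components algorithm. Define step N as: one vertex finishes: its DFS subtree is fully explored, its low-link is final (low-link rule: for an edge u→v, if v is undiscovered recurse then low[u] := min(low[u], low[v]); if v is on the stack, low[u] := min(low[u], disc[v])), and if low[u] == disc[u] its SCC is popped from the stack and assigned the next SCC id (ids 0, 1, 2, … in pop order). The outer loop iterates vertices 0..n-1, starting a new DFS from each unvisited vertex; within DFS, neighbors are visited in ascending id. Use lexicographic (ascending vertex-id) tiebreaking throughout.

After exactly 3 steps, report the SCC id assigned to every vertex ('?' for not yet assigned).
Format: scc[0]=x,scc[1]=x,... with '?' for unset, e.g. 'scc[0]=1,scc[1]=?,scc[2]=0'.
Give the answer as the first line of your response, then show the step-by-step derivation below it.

scc[0]=0,scc[1]=1,scc[2]=?,scc[3]=?,scc[4]=?,scc[5]=?

step 1: low=(low[0]=0,low[1]=?,low[2]=?,low[3]=?,low[4]=?,low[5]=?); scc=(scc[0]=0,scc[1]=?,scc[2]=?,scc[3]=?,scc[4]=?,scc[5]=?)
step 2: low=(low[0]=0,low[1]=1,low[2]=?,low[3]=?,low[4]=?,low[5]=?); scc=(scc[0]=0,scc[1]=1,scc[2]=?,scc[3]=?,scc[4]=?,scc[5]=?)
step 3: low=(low[0]=0,low[1]=1,low[2]=2,low[3]=?,low[4]=?,low[5]=2); scc=(scc[0]=0,scc[1]=1,scc[2]=?,scc[3]=?,scc[4]=?,scc[5]=?)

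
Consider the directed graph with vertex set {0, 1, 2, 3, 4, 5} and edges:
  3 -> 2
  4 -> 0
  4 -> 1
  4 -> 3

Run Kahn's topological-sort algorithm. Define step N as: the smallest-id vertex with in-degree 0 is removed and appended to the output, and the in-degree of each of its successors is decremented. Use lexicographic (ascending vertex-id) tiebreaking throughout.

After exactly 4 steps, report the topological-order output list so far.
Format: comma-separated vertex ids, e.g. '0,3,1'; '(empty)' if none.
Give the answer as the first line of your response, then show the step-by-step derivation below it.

4,0,1,3

step 1: output 4; order=[4]; indeg=(0,0,1,0,0,0)
step 2: output 0; order=[4,0]; indeg=(0,0,1,0,0,0)
step 3: output 1; order=[4,0,1]; indeg=(0,0,1,0,0,0)
step 4: output 3; order=[4,0,1,3]; indeg=(0,0,0,0,0,0)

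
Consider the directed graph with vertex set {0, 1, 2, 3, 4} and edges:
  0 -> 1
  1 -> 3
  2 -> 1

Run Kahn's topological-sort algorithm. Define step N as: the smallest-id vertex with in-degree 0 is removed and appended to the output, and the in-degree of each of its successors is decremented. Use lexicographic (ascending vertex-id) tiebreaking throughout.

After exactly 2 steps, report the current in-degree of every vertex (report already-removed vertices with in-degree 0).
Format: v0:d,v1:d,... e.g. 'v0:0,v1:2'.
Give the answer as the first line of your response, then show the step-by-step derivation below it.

v0:0,v1:0,v2:0,v3:1,v4:0

step 1: output 0; order=[0]; indeg=(0,1,0,1,0)
step 2: output 2; order=[0,2]; indeg=(0,0,0,1,0)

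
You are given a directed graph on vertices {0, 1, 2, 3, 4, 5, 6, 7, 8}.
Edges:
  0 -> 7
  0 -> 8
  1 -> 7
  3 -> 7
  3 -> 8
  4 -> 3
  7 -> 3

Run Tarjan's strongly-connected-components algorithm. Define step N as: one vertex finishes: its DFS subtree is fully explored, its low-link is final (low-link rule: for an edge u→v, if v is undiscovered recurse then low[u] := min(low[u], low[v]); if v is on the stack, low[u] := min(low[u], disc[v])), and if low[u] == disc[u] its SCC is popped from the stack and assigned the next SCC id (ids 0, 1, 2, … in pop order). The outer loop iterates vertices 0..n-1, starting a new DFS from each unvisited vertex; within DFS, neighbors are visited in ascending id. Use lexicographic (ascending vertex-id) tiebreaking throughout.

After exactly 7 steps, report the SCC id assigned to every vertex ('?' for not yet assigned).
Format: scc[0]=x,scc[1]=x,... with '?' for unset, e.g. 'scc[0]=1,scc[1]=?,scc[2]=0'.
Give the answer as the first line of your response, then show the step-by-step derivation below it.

scc[0]=2,scc[1]=3,scc[2]=4,scc[3]=1,scc[4]=5,scc[5]=?,scc[6]=?,scc[7]=1,scc[8]=0

step 1: low=(low[0]=0,low[1]=?,low[2]=?,low[3]=1,low[4]=?,low[5]=?,low[6]=?,low[7]=1,low[8]=3); scc=(scc[0]=?,scc[1]=?,scc[2]=?,scc[3]=?,scc[4]=?,scc[5]=?,scc[6]=?,scc[7]=?,scc[8]=0)
step 2: low=(low[0]=0,low[1]=?,low[2]=?,low[3]=1,low[4]=?,low[5]=?,low[6]=?,low[7]=1,low[8]=3); scc=(scc[0]=?,scc[1]=?,scc[2]=?,scc[3]=?,scc[4]=?,scc[5]=?,scc[6]=?,scc[7]=?,scc[8]=0)
step 3: low=(low[0]=0,low[1]=?,low[2]=?,low[3]=1,low[4]=?,low[5]=?,low[6]=?,low[7]=1,low[8]=3); scc=(scc[0]=?,scc[1]=?,scc[2]=?,scc[3]=1,scc[4]=?,scc[5]=?,scc[6]=?,scc[7]=1,scc[8]=0)
step 4: low=(low[0]=0,low[1]=?,low[2]=?,low[3]=1,low[4]=?,low[5]=?,low[6]=?,low[7]=1,low[8]=3); scc=(scc[0]=2,scc[1]=?,scc[2]=?,scc[3]=1,scc[4]=?,scc[5]=?,scc[6]=?,scc[7]=1,scc[8]=0)
step 5: low=(low[0]=0,low[1]=4,low[2]=?,low[3]=1,low[4]=?,low[5]=?,low[6]=?,low[7]=1,low[8]=3); scc=(scc[0]=2,scc[1]=3,scc[2]=?,scc[3]=1,scc[4]=?,scc[5]=?,scc[6]=?,scc[7]=1,scc[8]=0)
step 6: low=(low[0]=0,low[1]=4,low[2]=5,low[3]=1,low[4]=?,low[5]=?,low[6]=?,low[7]=1,low[8]=3); scc=(scc[0]=2,scc[1]=3,scc[2]=4,scc[3]=1,scc[4]=?,scc[5]=?,scc[6]=?,scc[7]=1,scc[8]=0)
step 7: low=(low[0]=0,low[1]=4,low[2]=5,low[3]=1,low[4]=6,low[5]=?,low[6]=?,low[7]=1,low[8]=3); scc=(scc[0]=2,scc[1]=3,scc[2]=4,scc[3]=1,scc[4]=5,scc[5]=?,scc[6]=?,scc[7]=1,scc[8]=0)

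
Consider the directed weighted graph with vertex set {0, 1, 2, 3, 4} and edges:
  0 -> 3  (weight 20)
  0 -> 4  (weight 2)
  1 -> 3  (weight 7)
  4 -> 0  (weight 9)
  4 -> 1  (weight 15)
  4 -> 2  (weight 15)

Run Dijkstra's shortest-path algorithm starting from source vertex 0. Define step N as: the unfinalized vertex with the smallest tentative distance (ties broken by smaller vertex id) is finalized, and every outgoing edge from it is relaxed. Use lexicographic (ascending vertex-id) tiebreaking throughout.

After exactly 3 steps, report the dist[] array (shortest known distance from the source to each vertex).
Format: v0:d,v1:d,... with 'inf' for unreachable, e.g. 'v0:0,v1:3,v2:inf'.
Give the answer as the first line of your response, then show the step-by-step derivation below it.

v0:0,v1:17,v2:17,v3:20,v4:2

step 1: dist = v0:0,v1:inf,v2:inf,v3:20,v4:2
step 2: dist = v0:0,v1:17,v2:17,v3:20,v4:2
step 3: dist = v0:0,v1:17,v2:17,v3:20,v4:2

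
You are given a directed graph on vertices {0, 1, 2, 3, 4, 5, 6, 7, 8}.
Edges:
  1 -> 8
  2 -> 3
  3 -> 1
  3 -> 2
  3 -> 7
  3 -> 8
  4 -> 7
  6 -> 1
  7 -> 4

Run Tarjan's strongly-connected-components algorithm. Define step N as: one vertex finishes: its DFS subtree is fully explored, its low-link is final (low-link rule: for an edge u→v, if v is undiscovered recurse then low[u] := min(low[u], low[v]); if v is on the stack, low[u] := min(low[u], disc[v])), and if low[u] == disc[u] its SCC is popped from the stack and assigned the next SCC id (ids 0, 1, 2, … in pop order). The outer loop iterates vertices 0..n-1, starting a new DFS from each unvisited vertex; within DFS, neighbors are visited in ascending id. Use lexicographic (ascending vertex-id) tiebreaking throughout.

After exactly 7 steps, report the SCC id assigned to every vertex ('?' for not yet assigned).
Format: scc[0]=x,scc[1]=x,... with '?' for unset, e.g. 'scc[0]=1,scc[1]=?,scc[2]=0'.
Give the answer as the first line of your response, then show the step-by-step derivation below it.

scc[0]=0,scc[1]=2,scc[2]=4,scc[3]=4,scc[4]=3,scc[5]=?,scc[6]=?,scc[7]=3,scc[8]=1

step 1: low=(low[0]=0,low[1]=?,low[2]=?,low[3]=?,low[4]=?,low[5]=?,low[6]=?,low[7]=?,low[8]=?); scc=(scc[0]=0,scc[1]=?,scc[2]=?,scc[3]=?,scc[4]=?,scc[5]=?,scc[6]=?,scc[7]=?,scc[8]=?)
step 2: low=(low[0]=0,low[1]=1,low[2]=?,low[3]=?,low[4]=?,low[5]=?,low[6]=?,low[7]=?,low[8]=2); scc=(scc[0]=0,scc[1]=?,scc[2]=?,scc[3]=?,scc[4]=?,scc[5]=?,scc[6]=?,scc[7]=?,scc[8]=1)
step 3: low=(low[0]=0,low[1]=1,low[2]=?,low[3]=?,low[4]=?,low[5]=?,low[6]=?,low[7]=?,low[8]=2); scc=(scc[0]=0,scc[1]=2,scc[2]=?,scc[3]=?,scc[4]=?,scc[5]=?,scc[6]=?,scc[7]=?,scc[8]=1)
step 4: low=(low[0]=0,low[1]=1,low[2]=3,low[3]=3,low[4]=5,low[5]=?,low[6]=?,low[7]=5,low[8]=2); scc=(scc[0]=0,scc[1]=2,scc[2]=?,scc[3]=?,scc[4]=?,scc[5]=?,scc[6]=?,scc[7]=?,scc[8]=1)
step 5: low=(low[0]=0,low[1]=1,low[2]=3,low[3]=3,low[4]=5,low[5]=?,low[6]=?,low[7]=5,low[8]=2); scc=(scc[0]=0,scc[1]=2,scc[2]=?,scc[3]=?,scc[4]=3,scc[5]=?,scc[6]=?,scc[7]=3,scc[8]=1)
step 6: low=(low[0]=0,low[1]=1,low[2]=3,low[3]=3,low[4]=5,low[5]=?,low[6]=?,low[7]=5,low[8]=2); scc=(scc[0]=0,scc[1]=2,scc[2]=?,scc[3]=?,scc[4]=3,scc[5]=?,scc[6]=?,scc[7]=3,scc[8]=1)
step 7: low=(low[0]=0,low[1]=1,low[2]=3,low[3]=3,low[4]=5,low[5]=?,low[6]=?,low[7]=5,low[8]=2); scc=(scc[0]=0,scc[1]=2,scc[2]=4,scc[3]=4,scc[4]=3,scc[5]=?,scc[6]=?,scc[7]=3,scc[8]=1)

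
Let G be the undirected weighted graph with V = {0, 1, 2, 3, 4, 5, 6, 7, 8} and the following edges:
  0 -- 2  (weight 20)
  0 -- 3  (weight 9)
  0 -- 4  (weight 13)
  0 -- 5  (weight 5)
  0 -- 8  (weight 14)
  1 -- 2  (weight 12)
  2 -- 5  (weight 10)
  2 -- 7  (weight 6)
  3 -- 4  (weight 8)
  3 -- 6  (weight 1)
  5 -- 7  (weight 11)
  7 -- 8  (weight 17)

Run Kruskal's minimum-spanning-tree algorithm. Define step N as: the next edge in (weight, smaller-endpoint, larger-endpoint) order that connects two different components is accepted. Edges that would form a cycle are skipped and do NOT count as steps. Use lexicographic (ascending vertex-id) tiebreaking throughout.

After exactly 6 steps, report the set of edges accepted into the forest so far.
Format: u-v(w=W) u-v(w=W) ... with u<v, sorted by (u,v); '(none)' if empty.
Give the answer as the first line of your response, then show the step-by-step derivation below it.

0-3(w=9) 0-5(w=5) 2-5(w=10) 2-7(w=6) 3-4(w=8) 3-6(w=1)

step 1: add edge 3-6 (w=1); MST = {3-6(w=1)}
step 2: add edge 0-5 (w=5); MST = {0-5(w=5) 3-6(w=1)}
step 3: add edge 2-7 (w=6); MST = {0-5(w=5) 2-7(w=6) 3-6(w=1)}
step 4: add edge 3-4 (w=8); MST = {0-5(w=5) 2-7(w=6) 3-4(w=8) 3-6(w=1)}
step 5: add edge 0-3 (w=9); MST = {0-3(w=9) 0-5(w=5) 2-7(w=6) 3-4(w=8) 3-6(w=1)}
step 6: add edge 2-5 (w=10); MST = {0-3(w=9) 0-5(w=5) 2-5(w=10) 2-7(w=6) 3-4(w=8) 3-6(w=1)}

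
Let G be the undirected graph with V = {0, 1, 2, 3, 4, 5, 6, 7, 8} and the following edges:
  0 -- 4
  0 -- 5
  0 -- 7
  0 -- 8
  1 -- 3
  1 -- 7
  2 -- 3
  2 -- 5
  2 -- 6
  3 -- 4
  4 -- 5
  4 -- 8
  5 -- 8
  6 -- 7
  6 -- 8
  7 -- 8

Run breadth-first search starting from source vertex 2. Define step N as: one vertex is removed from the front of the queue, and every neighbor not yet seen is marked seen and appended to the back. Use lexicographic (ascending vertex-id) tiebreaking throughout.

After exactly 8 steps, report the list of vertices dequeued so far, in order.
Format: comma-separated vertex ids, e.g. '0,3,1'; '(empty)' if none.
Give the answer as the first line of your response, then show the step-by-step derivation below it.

2,3,5,6,1,4,0,8

step 1: dequeue 2; queue=[3,5,6]; order=2
step 2: dequeue 3; queue=[5,6,1,4]; order=2,3
step 3: dequeue 5; queue=[6,1,4,0,8]; order=2,3,5
step 4: dequeue 6; queue=[1,4,0,8,7]; order=2,3,5,6
step 5: dequeue 1; queue=[4,0,8,7]; order=2,3,5,6,1
step 6: dequeue 4; queue=[0,8,7]; order=2,3,5,6,1,4
step 7: dequeue 0; queue=[8,7]; order=2,3,5,6,1,4,0
step 8: dequeue 8; queue=[7]; order=2,3,5,6,1,4,0,8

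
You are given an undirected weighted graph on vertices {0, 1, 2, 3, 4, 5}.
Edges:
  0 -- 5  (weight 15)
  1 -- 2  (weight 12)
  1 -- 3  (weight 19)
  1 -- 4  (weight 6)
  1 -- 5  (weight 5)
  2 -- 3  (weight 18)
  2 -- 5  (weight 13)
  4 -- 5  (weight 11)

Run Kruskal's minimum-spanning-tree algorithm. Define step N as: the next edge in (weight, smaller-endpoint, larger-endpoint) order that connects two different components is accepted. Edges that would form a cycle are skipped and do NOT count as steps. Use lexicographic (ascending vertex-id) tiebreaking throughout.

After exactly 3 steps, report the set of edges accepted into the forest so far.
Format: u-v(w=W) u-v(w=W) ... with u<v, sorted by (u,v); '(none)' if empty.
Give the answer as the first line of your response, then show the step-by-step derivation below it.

1-2(w=12) 1-4(w=6) 1-5(w=5)

step 1: add edge 1-5 (w=5); MST = {1-5(w=5)}
step 2: add edge 1-4 (w=6); MST = {1-4(w=6) 1-5(w=5)}
step 3: add edge 1-2 (w=12); MST = {1-2(w=12) 1-4(w=6) 1-5(w=5)}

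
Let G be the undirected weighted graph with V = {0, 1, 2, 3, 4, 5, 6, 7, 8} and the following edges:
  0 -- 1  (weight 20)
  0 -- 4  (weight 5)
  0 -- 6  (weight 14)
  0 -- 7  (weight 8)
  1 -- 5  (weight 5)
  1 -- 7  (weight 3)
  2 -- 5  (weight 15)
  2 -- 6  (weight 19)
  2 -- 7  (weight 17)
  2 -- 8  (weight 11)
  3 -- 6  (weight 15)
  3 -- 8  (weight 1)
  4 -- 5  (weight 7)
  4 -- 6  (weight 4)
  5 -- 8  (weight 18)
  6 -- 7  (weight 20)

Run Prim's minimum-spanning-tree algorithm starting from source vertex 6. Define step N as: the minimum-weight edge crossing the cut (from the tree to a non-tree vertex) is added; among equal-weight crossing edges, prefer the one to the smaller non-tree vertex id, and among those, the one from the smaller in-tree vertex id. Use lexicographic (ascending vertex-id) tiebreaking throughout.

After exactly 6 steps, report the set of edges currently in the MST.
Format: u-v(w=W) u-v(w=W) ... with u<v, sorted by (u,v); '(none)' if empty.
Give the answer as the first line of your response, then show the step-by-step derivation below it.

0-4(w=5) 1-5(w=5) 1-7(w=3) 2-5(w=15) 4-5(w=7) 4-6(w=4)

step 1: add edge 4-6 (w=4); MST = {4-6(w=4)}
step 2: add edge 0-4 (w=5); MST = {0-4(w=5) 4-6(w=4)}
step 3: add edge 4-5 (w=7); MST = {0-4(w=5) 4-5(w=7) 4-6(w=4)}
step 4: add edge 1-5 (w=5); MST = {0-4(w=5) 1-5(w=5) 4-5(w=7) 4-6(w=4)}
step 5: add edge 1-7 (w=3); MST = {0-4(w=5) 1-5(w=5) 1-7(w=3) 4-5(w=7) 4-6(w=4)}
step 6: add edge 2-5 (w=15); MST = {0-4(w=5) 1-5(w=5) 1-7(w=3) 2-5(w=15) 4-5(w=7) 4-6(w=4)}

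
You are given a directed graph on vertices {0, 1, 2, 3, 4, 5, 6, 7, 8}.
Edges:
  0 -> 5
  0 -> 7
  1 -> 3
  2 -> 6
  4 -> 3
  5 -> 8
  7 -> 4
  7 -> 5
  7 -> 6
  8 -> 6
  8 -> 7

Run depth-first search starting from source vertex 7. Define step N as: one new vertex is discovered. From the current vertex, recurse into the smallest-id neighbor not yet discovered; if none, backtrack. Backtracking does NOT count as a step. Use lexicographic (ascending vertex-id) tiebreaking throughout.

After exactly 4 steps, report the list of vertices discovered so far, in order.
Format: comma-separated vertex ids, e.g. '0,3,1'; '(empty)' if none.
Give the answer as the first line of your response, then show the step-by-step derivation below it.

7,4,3,5

step 1: discover 7; path=7; order=7
step 2: discover 4; path=7>4; order=7,4
step 3: discover 3; path=7>4>3; order=7,4,3
step 4: discover 5; path=7>5; order=7,4,3,5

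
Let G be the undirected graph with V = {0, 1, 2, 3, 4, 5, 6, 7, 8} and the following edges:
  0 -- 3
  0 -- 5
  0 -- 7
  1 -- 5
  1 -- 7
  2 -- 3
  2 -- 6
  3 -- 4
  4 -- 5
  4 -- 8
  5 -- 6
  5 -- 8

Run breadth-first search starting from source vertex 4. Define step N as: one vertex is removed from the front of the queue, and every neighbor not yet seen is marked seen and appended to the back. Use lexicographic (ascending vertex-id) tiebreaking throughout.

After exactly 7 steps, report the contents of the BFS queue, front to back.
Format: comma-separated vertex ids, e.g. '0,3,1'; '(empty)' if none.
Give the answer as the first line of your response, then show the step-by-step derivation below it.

6,7

step 1: dequeue 4; queue=[3,5,8]; order=4
step 2: dequeue 3; queue=[5,8,0,2]; order=4,3
step 3: dequeue 5; queue=[8,0,2,1,6]; order=4,3,5
step 4: dequeue 8; queue=[0,2,1,6]; order=4,3,5,8
step 5: dequeue 0; queue=[2,1,6,7]; order=4,3,5,8,0
step 6: dequeue 2; queue=[1,6,7]; order=4,3,5,8,0,2
step 7: dequeue 1; queue=[6,7]; order=4,3,5,8,0,2,1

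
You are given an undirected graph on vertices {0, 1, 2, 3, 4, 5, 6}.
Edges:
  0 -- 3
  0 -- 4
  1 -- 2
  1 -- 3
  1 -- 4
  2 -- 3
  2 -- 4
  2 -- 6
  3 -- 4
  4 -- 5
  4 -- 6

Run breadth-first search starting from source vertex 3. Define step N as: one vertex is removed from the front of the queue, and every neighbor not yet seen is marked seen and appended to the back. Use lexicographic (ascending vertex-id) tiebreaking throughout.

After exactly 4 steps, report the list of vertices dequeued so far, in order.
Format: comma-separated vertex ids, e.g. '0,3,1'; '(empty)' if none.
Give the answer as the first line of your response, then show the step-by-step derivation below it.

3,0,1,2

step 1: dequeue 3; queue=[0,1,2,4]; order=3
step 2: dequeue 0; queue=[1,2,4]; order=3,0
step 3: dequeue 1; queue=[2,4]; order=3,0,1
step 4: dequeue 2; queue=[4,6]; order=3,0,1,2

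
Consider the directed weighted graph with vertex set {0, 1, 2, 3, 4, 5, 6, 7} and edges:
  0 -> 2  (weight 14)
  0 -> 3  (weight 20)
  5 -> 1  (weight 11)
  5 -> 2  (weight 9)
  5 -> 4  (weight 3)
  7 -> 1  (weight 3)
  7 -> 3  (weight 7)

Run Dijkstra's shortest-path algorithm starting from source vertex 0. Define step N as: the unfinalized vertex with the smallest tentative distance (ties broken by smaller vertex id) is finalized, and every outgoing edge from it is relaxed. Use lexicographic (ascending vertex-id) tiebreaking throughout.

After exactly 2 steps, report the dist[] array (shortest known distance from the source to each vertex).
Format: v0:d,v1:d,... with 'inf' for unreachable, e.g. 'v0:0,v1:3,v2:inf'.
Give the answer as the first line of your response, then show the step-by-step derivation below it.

v0:0,v1:inf,v2:14,v3:20,v4:inf,v5:inf,v6:inf,v7:inf

step 1: dist = v0:0,v1:inf,v2:14,v3:20,v4:inf,v5:inf,v6:inf,v7:inf
step 2: dist = v0:0,v1:inf,v2:14,v3:20,v4:inf,v5:inf,v6:inf,v7:inf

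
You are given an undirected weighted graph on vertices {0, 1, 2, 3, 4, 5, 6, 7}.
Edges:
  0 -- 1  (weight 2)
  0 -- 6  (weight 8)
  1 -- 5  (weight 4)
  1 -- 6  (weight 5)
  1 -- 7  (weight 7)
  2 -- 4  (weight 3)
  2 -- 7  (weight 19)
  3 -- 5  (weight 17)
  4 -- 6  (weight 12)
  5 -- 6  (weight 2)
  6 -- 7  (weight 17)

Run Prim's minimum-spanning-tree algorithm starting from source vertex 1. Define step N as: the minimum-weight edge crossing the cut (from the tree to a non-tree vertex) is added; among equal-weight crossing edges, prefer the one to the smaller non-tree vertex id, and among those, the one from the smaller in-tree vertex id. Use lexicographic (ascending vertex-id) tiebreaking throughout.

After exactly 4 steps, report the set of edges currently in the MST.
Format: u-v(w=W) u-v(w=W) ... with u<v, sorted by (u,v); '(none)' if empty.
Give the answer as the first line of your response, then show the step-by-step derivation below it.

0-1(w=2) 1-5(w=4) 1-7(w=7) 5-6(w=2)

step 1: add edge 0-1 (w=2); MST = {0-1(w=2)}
step 2: add edge 1-5 (w=4); MST = {0-1(w=2) 1-5(w=4)}
step 3: add edge 5-6 (w=2); MST = {0-1(w=2) 1-5(w=4) 5-6(w=2)}
step 4: add edge 1-7 (w=7); MST = {0-1(w=2) 1-5(w=4) 1-7(w=7) 5-6(w=2)}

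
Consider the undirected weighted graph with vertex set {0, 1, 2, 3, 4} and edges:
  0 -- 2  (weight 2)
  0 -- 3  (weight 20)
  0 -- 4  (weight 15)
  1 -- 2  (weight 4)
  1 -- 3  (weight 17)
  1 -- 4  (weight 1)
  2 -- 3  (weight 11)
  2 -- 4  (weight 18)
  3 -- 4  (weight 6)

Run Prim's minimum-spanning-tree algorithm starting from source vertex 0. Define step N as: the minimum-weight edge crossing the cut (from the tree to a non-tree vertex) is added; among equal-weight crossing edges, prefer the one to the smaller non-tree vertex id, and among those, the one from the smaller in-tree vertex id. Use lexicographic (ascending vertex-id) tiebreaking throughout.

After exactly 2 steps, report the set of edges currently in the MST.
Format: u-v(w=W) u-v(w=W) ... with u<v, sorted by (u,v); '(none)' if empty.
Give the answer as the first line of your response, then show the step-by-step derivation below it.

0-2(w=2) 1-2(w=4)

step 1: add edge 0-2 (w=2); MST = {0-2(w=2)}
step 2: add edge 1-2 (w=4); MST = {0-2(w=2) 1-2(w=4)}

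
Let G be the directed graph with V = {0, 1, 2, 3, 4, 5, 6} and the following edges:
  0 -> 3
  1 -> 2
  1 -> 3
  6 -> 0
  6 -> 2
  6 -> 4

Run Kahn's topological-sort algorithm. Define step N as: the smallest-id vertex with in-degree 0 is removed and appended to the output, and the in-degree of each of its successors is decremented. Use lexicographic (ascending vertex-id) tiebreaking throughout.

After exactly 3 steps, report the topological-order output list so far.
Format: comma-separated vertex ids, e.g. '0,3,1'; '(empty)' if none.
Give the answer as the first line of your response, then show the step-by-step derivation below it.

1,5,6

step 1: output 1; order=[1]; indeg=(1,0,1,1,1,0,0)
step 2: output 5; order=[1,5]; indeg=(1,0,1,1,1,0,0)
step 3: output 6; order=[1,5,6]; indeg=(0,0,0,1,0,0,0)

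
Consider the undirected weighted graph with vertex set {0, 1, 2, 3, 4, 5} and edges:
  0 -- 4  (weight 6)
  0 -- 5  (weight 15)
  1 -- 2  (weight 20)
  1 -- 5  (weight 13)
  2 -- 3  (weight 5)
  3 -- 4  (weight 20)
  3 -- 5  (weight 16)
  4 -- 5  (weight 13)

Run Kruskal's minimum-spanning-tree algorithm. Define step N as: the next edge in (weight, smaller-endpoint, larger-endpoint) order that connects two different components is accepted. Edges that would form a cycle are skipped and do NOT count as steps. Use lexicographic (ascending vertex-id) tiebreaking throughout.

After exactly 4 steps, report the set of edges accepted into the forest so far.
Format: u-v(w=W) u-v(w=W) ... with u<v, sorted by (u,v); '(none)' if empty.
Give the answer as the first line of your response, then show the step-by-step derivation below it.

0-4(w=6) 1-5(w=13) 2-3(w=5) 4-5(w=13)

step 1: add edge 2-3 (w=5); MST = {2-3(w=5)}
step 2: add edge 0-4 (w=6); MST = {0-4(w=6) 2-3(w=5)}
step 3: add edge 1-5 (w=13); MST = {0-4(w=6) 1-5(w=13) 2-3(w=5)}
step 4: add edge 4-5 (w=13); MST = {0-4(w=6) 1-5(w=13) 2-3(w=5) 4-5(w=13)}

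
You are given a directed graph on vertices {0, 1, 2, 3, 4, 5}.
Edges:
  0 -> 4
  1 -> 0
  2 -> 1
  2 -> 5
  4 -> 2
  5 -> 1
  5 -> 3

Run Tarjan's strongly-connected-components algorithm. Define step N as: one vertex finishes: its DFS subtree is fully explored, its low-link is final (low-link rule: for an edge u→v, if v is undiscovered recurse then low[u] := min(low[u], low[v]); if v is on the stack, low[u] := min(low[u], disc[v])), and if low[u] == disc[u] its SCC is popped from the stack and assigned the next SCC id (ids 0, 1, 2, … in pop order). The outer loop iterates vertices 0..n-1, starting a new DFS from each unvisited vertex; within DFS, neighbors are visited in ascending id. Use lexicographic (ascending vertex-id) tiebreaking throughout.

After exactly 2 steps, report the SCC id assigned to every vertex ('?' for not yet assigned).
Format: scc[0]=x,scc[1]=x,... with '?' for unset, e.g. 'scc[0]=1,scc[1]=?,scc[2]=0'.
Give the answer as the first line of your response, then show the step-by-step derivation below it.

scc[0]=?,scc[1]=?,scc[2]=?,scc[3]=0,scc[4]=?,scc[5]=?

step 1: low=(low[0]=0,low[1]=0,low[2]=2,low[3]=?,low[4]=1,low[5]=?); scc=(scc[0]=?,scc[1]=?,scc[2]=?,scc[3]=?,scc[4]=?,scc[5]=?)
step 2: low=(low[0]=0,low[1]=0,low[2]=0,low[3]=5,low[4]=1,low[5]=3); scc=(scc[0]=?,scc[1]=?,scc[2]=?,scc[3]=0,scc[4]=?,scc[5]=?)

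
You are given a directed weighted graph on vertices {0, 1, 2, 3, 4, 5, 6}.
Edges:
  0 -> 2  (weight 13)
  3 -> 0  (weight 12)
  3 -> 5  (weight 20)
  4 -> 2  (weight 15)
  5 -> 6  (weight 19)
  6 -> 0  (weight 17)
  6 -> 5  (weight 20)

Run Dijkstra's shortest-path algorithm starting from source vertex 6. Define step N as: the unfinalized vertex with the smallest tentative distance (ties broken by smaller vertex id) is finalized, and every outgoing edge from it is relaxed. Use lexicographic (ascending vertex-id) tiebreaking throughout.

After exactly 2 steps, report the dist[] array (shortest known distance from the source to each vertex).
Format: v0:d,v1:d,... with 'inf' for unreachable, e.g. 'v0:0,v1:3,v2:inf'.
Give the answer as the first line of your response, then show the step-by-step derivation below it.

v0:17,v1:inf,v2:30,v3:inf,v4:inf,v5:20,v6:0

step 1: dist = v0:17,v1:inf,v2:inf,v3:inf,v4:inf,v5:20,v6:0
step 2: dist = v0:17,v1:inf,v2:30,v3:inf,v4:inf,v5:20,v6:0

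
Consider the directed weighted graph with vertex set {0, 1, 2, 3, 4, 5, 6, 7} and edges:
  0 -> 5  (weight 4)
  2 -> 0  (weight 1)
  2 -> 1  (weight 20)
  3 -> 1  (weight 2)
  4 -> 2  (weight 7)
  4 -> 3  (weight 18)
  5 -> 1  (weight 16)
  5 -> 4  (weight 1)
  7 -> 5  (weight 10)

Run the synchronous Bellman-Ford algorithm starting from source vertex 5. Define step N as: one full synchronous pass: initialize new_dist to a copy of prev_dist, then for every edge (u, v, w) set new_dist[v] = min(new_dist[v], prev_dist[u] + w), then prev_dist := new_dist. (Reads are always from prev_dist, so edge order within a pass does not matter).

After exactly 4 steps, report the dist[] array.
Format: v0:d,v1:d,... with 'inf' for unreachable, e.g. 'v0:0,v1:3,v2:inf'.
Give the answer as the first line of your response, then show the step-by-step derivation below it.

v0:9,v1:16,v2:8,v3:19,v4:1,v5:0,v6:inf,v7:inf

step 1: dist = v0:inf,v1:16,v2:inf,v3:inf,v4:1,v5:0,v6:inf,v7:inf
step 2: dist = v0:inf,v1:16,v2:8,v3:19,v4:1,v5:0,v6:inf,v7:inf
step 3: dist = v0:9,v1:16,v2:8,v3:19,v4:1,v5:0,v6:inf,v7:inf
step 4: dist = v0:9,v1:16,v2:8,v3:19,v4:1,v5:0,v6:inf,v7:inf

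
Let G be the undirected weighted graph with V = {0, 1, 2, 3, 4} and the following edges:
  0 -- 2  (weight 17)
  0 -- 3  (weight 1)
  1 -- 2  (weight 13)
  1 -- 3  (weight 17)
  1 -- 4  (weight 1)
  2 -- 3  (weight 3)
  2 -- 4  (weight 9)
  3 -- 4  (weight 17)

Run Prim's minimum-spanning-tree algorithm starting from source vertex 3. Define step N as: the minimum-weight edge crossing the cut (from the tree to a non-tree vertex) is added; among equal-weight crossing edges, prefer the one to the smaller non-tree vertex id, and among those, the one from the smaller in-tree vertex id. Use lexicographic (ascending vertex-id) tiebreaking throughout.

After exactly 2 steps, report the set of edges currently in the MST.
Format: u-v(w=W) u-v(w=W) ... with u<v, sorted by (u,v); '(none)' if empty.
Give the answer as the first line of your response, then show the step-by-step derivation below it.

0-3(w=1) 2-3(w=3)

step 1: add edge 0-3 (w=1); MST = {0-3(w=1)}
step 2: add edge 2-3 (w=3); MST = {0-3(w=1) 2-3(w=3)}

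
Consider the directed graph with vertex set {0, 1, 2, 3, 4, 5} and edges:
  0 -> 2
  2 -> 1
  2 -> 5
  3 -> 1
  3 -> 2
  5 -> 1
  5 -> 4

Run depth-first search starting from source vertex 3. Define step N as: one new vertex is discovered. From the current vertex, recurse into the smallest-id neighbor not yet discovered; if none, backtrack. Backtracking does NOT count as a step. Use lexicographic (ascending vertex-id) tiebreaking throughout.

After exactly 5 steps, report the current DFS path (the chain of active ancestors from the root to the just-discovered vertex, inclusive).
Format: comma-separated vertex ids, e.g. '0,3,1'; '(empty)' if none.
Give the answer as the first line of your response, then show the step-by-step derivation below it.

3,2,5,4

step 1: discover 3; path=3; order=3
step 2: discover 1; path=3>1; order=3,1
step 3: discover 2; path=3>2; order=3,1,2
step 4: discover 5; path=3>2>5; order=3,1,2,5
step 5: discover 4; path=3>2>5>4; order=3,1,2,5,4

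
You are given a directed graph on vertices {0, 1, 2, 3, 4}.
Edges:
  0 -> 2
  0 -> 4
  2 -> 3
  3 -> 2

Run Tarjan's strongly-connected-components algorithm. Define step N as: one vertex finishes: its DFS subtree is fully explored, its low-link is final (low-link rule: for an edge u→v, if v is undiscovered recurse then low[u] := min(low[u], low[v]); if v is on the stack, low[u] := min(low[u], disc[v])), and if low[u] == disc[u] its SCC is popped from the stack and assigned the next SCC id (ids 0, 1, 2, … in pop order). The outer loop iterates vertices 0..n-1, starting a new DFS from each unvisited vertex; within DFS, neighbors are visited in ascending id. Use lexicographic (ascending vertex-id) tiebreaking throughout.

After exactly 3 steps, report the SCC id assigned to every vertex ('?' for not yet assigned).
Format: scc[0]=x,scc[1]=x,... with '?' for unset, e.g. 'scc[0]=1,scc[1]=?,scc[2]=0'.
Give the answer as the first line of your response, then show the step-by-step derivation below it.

scc[0]=?,scc[1]=?,scc[2]=0,scc[3]=0,scc[4]=1

step 1: low=(low[0]=0,low[1]=?,low[2]=1,low[3]=1,low[4]=?); scc=(scc[0]=?,scc[1]=?,scc[2]=?,scc[3]=?,scc[4]=?)
step 2: low=(low[0]=0,low[1]=?,low[2]=1,low[3]=1,low[4]=?); scc=(scc[0]=?,scc[1]=?,scc[2]=0,scc[3]=0,scc[4]=?)
step 3: low=(low[0]=0,low[1]=?,low[2]=1,low[3]=1,low[4]=3); scc=(scc[0]=?,scc[1]=?,scc[2]=0,scc[3]=0,scc[4]=1)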